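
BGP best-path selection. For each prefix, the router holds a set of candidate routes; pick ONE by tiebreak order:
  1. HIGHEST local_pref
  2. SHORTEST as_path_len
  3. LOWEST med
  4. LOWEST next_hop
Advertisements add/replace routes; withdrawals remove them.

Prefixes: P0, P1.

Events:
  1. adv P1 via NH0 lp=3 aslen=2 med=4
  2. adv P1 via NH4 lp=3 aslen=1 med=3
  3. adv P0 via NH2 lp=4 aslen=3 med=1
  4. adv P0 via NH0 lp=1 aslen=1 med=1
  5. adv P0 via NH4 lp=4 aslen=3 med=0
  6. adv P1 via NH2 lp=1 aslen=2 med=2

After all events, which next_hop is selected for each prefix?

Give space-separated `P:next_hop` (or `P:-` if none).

Answer: P0:NH4 P1:NH4

Derivation:
Op 1: best P0=- P1=NH0
Op 2: best P0=- P1=NH4
Op 3: best P0=NH2 P1=NH4
Op 4: best P0=NH2 P1=NH4
Op 5: best P0=NH4 P1=NH4
Op 6: best P0=NH4 P1=NH4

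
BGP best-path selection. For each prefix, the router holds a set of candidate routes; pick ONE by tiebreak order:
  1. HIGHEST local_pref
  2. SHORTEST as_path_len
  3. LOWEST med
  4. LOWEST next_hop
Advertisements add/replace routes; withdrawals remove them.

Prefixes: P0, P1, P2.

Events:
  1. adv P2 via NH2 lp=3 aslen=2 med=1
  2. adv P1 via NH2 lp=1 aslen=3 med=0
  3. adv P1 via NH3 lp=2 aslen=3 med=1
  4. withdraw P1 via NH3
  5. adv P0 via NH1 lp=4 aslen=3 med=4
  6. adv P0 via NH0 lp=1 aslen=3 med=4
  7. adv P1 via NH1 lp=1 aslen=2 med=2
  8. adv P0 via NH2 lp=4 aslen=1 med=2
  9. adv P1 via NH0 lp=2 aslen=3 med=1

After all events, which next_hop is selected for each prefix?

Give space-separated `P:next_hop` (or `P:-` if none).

Answer: P0:NH2 P1:NH0 P2:NH2

Derivation:
Op 1: best P0=- P1=- P2=NH2
Op 2: best P0=- P1=NH2 P2=NH2
Op 3: best P0=- P1=NH3 P2=NH2
Op 4: best P0=- P1=NH2 P2=NH2
Op 5: best P0=NH1 P1=NH2 P2=NH2
Op 6: best P0=NH1 P1=NH2 P2=NH2
Op 7: best P0=NH1 P1=NH1 P2=NH2
Op 8: best P0=NH2 P1=NH1 P2=NH2
Op 9: best P0=NH2 P1=NH0 P2=NH2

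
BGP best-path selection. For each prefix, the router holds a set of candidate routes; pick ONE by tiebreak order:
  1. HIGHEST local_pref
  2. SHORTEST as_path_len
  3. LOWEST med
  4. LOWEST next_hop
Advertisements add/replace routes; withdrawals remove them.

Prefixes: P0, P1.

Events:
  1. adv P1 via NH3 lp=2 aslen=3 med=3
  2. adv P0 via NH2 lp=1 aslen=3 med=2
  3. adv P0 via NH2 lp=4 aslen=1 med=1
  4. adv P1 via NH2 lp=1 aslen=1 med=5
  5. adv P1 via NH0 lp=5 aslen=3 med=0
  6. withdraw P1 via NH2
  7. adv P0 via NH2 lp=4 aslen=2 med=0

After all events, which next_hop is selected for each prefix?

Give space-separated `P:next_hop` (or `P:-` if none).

Answer: P0:NH2 P1:NH0

Derivation:
Op 1: best P0=- P1=NH3
Op 2: best P0=NH2 P1=NH3
Op 3: best P0=NH2 P1=NH3
Op 4: best P0=NH2 P1=NH3
Op 5: best P0=NH2 P1=NH0
Op 6: best P0=NH2 P1=NH0
Op 7: best P0=NH2 P1=NH0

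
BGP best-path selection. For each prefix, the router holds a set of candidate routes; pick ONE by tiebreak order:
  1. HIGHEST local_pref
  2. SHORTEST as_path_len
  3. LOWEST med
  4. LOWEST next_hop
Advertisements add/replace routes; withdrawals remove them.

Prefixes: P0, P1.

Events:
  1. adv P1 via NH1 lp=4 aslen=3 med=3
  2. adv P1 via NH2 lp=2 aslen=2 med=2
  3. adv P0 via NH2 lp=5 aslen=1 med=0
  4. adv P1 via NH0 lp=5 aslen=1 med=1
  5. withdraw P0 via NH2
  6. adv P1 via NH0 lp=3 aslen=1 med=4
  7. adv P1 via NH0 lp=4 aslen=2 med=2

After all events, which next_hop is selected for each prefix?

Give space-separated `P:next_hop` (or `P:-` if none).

Op 1: best P0=- P1=NH1
Op 2: best P0=- P1=NH1
Op 3: best P0=NH2 P1=NH1
Op 4: best P0=NH2 P1=NH0
Op 5: best P0=- P1=NH0
Op 6: best P0=- P1=NH1
Op 7: best P0=- P1=NH0

Answer: P0:- P1:NH0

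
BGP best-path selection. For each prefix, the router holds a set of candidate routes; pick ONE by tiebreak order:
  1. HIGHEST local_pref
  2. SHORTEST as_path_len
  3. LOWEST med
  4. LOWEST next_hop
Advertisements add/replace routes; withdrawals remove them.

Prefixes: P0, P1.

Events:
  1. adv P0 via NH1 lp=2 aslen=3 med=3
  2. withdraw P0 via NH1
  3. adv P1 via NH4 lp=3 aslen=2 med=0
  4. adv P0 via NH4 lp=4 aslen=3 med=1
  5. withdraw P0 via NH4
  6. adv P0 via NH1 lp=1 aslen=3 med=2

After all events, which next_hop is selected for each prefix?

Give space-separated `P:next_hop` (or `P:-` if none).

Answer: P0:NH1 P1:NH4

Derivation:
Op 1: best P0=NH1 P1=-
Op 2: best P0=- P1=-
Op 3: best P0=- P1=NH4
Op 4: best P0=NH4 P1=NH4
Op 5: best P0=- P1=NH4
Op 6: best P0=NH1 P1=NH4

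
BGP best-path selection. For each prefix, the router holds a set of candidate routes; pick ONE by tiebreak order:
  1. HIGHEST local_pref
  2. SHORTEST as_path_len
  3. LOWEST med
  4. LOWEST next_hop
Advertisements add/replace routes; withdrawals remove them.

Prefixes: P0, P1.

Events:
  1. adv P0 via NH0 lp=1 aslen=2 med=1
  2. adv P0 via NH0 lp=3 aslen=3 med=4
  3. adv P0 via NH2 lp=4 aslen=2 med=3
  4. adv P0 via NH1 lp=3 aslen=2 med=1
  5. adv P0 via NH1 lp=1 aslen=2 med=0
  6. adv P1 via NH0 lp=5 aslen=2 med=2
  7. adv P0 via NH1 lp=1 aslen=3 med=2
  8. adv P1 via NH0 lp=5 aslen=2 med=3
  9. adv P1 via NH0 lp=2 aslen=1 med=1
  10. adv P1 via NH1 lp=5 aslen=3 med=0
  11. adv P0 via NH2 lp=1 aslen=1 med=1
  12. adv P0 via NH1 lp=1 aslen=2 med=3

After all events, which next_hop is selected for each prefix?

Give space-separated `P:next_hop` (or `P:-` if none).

Answer: P0:NH0 P1:NH1

Derivation:
Op 1: best P0=NH0 P1=-
Op 2: best P0=NH0 P1=-
Op 3: best P0=NH2 P1=-
Op 4: best P0=NH2 P1=-
Op 5: best P0=NH2 P1=-
Op 6: best P0=NH2 P1=NH0
Op 7: best P0=NH2 P1=NH0
Op 8: best P0=NH2 P1=NH0
Op 9: best P0=NH2 P1=NH0
Op 10: best P0=NH2 P1=NH1
Op 11: best P0=NH0 P1=NH1
Op 12: best P0=NH0 P1=NH1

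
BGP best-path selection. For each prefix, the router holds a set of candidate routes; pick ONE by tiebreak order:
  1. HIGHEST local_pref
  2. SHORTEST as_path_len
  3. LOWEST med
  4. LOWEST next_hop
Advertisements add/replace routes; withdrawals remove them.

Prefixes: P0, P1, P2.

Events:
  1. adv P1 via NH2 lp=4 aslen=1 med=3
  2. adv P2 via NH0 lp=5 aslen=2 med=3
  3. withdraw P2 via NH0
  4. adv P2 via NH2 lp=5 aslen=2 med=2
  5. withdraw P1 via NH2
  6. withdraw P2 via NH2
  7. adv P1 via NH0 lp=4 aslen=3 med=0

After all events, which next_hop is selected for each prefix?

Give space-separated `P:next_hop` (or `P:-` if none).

Answer: P0:- P1:NH0 P2:-

Derivation:
Op 1: best P0=- P1=NH2 P2=-
Op 2: best P0=- P1=NH2 P2=NH0
Op 3: best P0=- P1=NH2 P2=-
Op 4: best P0=- P1=NH2 P2=NH2
Op 5: best P0=- P1=- P2=NH2
Op 6: best P0=- P1=- P2=-
Op 7: best P0=- P1=NH0 P2=-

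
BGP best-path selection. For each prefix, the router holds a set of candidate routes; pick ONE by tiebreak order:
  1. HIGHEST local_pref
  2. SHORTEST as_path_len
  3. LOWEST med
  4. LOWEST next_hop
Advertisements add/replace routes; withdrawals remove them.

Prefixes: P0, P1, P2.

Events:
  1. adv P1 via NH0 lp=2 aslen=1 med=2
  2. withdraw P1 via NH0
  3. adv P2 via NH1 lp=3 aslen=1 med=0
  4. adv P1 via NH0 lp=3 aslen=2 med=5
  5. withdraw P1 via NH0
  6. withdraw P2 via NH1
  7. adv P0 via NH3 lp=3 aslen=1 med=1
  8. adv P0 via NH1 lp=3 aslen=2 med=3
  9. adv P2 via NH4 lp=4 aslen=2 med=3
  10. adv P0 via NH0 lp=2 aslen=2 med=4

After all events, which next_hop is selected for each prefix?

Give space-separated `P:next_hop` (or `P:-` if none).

Answer: P0:NH3 P1:- P2:NH4

Derivation:
Op 1: best P0=- P1=NH0 P2=-
Op 2: best P0=- P1=- P2=-
Op 3: best P0=- P1=- P2=NH1
Op 4: best P0=- P1=NH0 P2=NH1
Op 5: best P0=- P1=- P2=NH1
Op 6: best P0=- P1=- P2=-
Op 7: best P0=NH3 P1=- P2=-
Op 8: best P0=NH3 P1=- P2=-
Op 9: best P0=NH3 P1=- P2=NH4
Op 10: best P0=NH3 P1=- P2=NH4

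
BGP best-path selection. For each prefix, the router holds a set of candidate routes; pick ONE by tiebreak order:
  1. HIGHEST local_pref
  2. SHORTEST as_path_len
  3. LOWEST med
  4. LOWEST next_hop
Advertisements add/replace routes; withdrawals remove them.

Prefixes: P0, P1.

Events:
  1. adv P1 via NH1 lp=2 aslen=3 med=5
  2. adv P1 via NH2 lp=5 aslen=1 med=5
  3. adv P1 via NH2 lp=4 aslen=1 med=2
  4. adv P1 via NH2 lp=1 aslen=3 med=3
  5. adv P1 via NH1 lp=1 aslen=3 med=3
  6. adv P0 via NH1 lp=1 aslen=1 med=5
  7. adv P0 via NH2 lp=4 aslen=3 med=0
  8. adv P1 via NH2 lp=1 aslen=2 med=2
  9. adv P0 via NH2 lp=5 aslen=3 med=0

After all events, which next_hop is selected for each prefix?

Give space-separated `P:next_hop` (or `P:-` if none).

Op 1: best P0=- P1=NH1
Op 2: best P0=- P1=NH2
Op 3: best P0=- P1=NH2
Op 4: best P0=- P1=NH1
Op 5: best P0=- P1=NH1
Op 6: best P0=NH1 P1=NH1
Op 7: best P0=NH2 P1=NH1
Op 8: best P0=NH2 P1=NH2
Op 9: best P0=NH2 P1=NH2

Answer: P0:NH2 P1:NH2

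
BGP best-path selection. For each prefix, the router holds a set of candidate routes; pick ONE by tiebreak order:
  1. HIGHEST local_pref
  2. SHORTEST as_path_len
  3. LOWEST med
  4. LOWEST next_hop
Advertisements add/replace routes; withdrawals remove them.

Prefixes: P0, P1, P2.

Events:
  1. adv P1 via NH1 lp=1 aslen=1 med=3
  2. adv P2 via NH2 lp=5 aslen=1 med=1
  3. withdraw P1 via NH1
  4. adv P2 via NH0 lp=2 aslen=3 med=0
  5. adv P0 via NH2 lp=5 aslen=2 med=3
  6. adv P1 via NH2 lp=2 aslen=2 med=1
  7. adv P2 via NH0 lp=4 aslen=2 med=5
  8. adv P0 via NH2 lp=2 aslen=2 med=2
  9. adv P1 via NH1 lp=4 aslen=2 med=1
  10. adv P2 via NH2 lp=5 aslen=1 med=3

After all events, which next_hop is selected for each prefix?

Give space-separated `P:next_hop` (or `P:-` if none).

Op 1: best P0=- P1=NH1 P2=-
Op 2: best P0=- P1=NH1 P2=NH2
Op 3: best P0=- P1=- P2=NH2
Op 4: best P0=- P1=- P2=NH2
Op 5: best P0=NH2 P1=- P2=NH2
Op 6: best P0=NH2 P1=NH2 P2=NH2
Op 7: best P0=NH2 P1=NH2 P2=NH2
Op 8: best P0=NH2 P1=NH2 P2=NH2
Op 9: best P0=NH2 P1=NH1 P2=NH2
Op 10: best P0=NH2 P1=NH1 P2=NH2

Answer: P0:NH2 P1:NH1 P2:NH2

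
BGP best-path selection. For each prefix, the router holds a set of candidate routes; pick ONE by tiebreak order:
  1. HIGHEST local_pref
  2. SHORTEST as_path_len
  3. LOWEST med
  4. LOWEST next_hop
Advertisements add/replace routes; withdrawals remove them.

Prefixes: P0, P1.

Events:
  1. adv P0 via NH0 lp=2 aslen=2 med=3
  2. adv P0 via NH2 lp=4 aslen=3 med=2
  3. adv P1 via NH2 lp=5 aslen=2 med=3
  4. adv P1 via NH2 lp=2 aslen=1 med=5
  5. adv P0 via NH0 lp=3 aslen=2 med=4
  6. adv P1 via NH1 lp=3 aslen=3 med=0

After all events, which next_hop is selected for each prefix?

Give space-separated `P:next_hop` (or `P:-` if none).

Answer: P0:NH2 P1:NH1

Derivation:
Op 1: best P0=NH0 P1=-
Op 2: best P0=NH2 P1=-
Op 3: best P0=NH2 P1=NH2
Op 4: best P0=NH2 P1=NH2
Op 5: best P0=NH2 P1=NH2
Op 6: best P0=NH2 P1=NH1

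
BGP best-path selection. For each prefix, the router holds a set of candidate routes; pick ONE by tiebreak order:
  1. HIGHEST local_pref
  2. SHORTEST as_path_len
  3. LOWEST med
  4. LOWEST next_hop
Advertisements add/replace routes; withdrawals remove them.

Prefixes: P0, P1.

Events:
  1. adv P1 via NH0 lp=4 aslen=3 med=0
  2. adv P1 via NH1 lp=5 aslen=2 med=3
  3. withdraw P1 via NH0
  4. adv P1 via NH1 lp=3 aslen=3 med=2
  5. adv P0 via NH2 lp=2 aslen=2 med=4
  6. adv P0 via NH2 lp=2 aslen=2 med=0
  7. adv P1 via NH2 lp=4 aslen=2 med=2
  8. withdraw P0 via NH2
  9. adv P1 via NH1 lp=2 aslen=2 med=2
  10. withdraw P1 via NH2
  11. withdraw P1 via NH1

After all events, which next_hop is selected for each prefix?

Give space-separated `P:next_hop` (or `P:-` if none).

Answer: P0:- P1:-

Derivation:
Op 1: best P0=- P1=NH0
Op 2: best P0=- P1=NH1
Op 3: best P0=- P1=NH1
Op 4: best P0=- P1=NH1
Op 5: best P0=NH2 P1=NH1
Op 6: best P0=NH2 P1=NH1
Op 7: best P0=NH2 P1=NH2
Op 8: best P0=- P1=NH2
Op 9: best P0=- P1=NH2
Op 10: best P0=- P1=NH1
Op 11: best P0=- P1=-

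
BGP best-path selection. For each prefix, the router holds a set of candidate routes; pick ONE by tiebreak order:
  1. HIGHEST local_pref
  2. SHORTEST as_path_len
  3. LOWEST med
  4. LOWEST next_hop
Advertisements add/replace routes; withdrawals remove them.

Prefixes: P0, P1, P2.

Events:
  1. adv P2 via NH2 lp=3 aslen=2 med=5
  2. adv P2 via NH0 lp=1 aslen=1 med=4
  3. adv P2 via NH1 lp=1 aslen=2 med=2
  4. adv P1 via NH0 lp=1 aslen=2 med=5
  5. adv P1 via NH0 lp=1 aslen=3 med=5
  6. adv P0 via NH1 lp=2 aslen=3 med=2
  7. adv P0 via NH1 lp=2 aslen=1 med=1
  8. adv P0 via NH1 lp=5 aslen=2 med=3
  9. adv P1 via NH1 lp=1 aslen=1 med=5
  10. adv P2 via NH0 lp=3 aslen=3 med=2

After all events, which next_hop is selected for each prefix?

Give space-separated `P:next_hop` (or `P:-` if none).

Op 1: best P0=- P1=- P2=NH2
Op 2: best P0=- P1=- P2=NH2
Op 3: best P0=- P1=- P2=NH2
Op 4: best P0=- P1=NH0 P2=NH2
Op 5: best P0=- P1=NH0 P2=NH2
Op 6: best P0=NH1 P1=NH0 P2=NH2
Op 7: best P0=NH1 P1=NH0 P2=NH2
Op 8: best P0=NH1 P1=NH0 P2=NH2
Op 9: best P0=NH1 P1=NH1 P2=NH2
Op 10: best P0=NH1 P1=NH1 P2=NH2

Answer: P0:NH1 P1:NH1 P2:NH2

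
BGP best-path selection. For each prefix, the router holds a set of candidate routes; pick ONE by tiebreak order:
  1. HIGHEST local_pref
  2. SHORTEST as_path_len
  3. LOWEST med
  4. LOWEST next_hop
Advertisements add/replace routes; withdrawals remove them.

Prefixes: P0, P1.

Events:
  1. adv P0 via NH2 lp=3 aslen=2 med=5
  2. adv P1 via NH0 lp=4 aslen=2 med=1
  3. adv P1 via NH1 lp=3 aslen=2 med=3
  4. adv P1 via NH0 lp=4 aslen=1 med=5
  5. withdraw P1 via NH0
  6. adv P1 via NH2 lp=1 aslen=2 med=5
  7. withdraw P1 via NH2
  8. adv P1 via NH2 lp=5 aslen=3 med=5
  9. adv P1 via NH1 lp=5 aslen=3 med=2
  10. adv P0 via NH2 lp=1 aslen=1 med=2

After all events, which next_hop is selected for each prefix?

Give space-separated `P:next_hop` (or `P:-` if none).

Answer: P0:NH2 P1:NH1

Derivation:
Op 1: best P0=NH2 P1=-
Op 2: best P0=NH2 P1=NH0
Op 3: best P0=NH2 P1=NH0
Op 4: best P0=NH2 P1=NH0
Op 5: best P0=NH2 P1=NH1
Op 6: best P0=NH2 P1=NH1
Op 7: best P0=NH2 P1=NH1
Op 8: best P0=NH2 P1=NH2
Op 9: best P0=NH2 P1=NH1
Op 10: best P0=NH2 P1=NH1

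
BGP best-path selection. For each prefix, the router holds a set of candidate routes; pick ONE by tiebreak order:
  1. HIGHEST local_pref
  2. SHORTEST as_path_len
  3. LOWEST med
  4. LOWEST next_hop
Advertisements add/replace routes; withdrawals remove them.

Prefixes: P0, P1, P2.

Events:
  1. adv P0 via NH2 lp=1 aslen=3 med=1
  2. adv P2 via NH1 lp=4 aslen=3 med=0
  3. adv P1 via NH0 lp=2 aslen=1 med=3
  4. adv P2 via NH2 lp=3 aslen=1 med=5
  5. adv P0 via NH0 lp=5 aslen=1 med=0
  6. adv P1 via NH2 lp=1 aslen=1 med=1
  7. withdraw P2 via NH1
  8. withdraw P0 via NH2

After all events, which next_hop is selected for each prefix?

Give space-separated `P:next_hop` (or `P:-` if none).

Op 1: best P0=NH2 P1=- P2=-
Op 2: best P0=NH2 P1=- P2=NH1
Op 3: best P0=NH2 P1=NH0 P2=NH1
Op 4: best P0=NH2 P1=NH0 P2=NH1
Op 5: best P0=NH0 P1=NH0 P2=NH1
Op 6: best P0=NH0 P1=NH0 P2=NH1
Op 7: best P0=NH0 P1=NH0 P2=NH2
Op 8: best P0=NH0 P1=NH0 P2=NH2

Answer: P0:NH0 P1:NH0 P2:NH2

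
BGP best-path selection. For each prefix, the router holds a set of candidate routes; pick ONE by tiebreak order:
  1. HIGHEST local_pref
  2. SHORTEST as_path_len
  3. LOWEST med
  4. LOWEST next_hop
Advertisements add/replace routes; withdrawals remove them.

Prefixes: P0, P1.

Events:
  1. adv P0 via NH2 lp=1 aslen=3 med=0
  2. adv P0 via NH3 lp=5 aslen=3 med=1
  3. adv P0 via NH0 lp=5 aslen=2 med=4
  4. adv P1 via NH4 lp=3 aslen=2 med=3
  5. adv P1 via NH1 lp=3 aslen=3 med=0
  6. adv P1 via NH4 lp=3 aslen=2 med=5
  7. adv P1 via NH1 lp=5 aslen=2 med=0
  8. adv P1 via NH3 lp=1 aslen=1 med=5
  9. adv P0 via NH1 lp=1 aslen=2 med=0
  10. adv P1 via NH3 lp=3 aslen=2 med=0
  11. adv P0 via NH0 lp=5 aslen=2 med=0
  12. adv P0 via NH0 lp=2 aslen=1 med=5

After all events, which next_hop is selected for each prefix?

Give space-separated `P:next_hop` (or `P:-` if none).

Answer: P0:NH3 P1:NH1

Derivation:
Op 1: best P0=NH2 P1=-
Op 2: best P0=NH3 P1=-
Op 3: best P0=NH0 P1=-
Op 4: best P0=NH0 P1=NH4
Op 5: best P0=NH0 P1=NH4
Op 6: best P0=NH0 P1=NH4
Op 7: best P0=NH0 P1=NH1
Op 8: best P0=NH0 P1=NH1
Op 9: best P0=NH0 P1=NH1
Op 10: best P0=NH0 P1=NH1
Op 11: best P0=NH0 P1=NH1
Op 12: best P0=NH3 P1=NH1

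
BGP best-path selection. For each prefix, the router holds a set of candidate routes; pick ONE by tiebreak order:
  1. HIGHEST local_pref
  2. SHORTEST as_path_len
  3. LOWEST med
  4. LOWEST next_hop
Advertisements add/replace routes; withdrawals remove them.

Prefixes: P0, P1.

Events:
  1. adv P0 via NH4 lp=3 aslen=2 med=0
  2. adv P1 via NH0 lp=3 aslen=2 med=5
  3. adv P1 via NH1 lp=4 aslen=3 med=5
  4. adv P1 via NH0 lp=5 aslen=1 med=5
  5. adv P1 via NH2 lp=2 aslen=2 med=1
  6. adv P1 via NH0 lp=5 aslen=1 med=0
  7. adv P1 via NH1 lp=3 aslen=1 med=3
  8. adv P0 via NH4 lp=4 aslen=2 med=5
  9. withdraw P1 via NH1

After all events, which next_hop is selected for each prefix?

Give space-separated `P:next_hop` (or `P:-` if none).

Op 1: best P0=NH4 P1=-
Op 2: best P0=NH4 P1=NH0
Op 3: best P0=NH4 P1=NH1
Op 4: best P0=NH4 P1=NH0
Op 5: best P0=NH4 P1=NH0
Op 6: best P0=NH4 P1=NH0
Op 7: best P0=NH4 P1=NH0
Op 8: best P0=NH4 P1=NH0
Op 9: best P0=NH4 P1=NH0

Answer: P0:NH4 P1:NH0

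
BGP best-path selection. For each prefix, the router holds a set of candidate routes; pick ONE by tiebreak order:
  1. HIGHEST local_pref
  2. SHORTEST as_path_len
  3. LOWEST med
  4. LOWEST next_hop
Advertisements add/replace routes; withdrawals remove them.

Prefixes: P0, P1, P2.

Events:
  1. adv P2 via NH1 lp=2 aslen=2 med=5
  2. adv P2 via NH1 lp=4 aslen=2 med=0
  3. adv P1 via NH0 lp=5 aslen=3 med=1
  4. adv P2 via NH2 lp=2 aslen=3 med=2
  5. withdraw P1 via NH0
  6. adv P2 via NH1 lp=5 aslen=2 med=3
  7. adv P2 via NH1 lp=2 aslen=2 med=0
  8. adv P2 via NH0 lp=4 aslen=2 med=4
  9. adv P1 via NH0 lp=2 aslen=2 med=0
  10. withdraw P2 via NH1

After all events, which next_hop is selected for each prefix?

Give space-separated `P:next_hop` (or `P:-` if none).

Answer: P0:- P1:NH0 P2:NH0

Derivation:
Op 1: best P0=- P1=- P2=NH1
Op 2: best P0=- P1=- P2=NH1
Op 3: best P0=- P1=NH0 P2=NH1
Op 4: best P0=- P1=NH0 P2=NH1
Op 5: best P0=- P1=- P2=NH1
Op 6: best P0=- P1=- P2=NH1
Op 7: best P0=- P1=- P2=NH1
Op 8: best P0=- P1=- P2=NH0
Op 9: best P0=- P1=NH0 P2=NH0
Op 10: best P0=- P1=NH0 P2=NH0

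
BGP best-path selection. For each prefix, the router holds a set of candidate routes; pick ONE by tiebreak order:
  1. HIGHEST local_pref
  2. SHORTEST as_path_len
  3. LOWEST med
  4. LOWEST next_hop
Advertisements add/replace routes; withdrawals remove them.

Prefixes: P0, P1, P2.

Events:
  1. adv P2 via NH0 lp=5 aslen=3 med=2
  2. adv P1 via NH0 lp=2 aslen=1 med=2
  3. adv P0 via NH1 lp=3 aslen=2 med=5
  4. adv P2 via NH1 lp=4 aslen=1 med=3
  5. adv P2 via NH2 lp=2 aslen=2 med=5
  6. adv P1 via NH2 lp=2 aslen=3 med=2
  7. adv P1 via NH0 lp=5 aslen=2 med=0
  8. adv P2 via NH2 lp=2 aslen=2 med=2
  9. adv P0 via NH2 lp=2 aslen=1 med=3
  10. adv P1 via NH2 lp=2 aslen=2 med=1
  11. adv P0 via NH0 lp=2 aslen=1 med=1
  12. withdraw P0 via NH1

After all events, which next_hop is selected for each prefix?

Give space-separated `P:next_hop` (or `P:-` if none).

Op 1: best P0=- P1=- P2=NH0
Op 2: best P0=- P1=NH0 P2=NH0
Op 3: best P0=NH1 P1=NH0 P2=NH0
Op 4: best P0=NH1 P1=NH0 P2=NH0
Op 5: best P0=NH1 P1=NH0 P2=NH0
Op 6: best P0=NH1 P1=NH0 P2=NH0
Op 7: best P0=NH1 P1=NH0 P2=NH0
Op 8: best P0=NH1 P1=NH0 P2=NH0
Op 9: best P0=NH1 P1=NH0 P2=NH0
Op 10: best P0=NH1 P1=NH0 P2=NH0
Op 11: best P0=NH1 P1=NH0 P2=NH0
Op 12: best P0=NH0 P1=NH0 P2=NH0

Answer: P0:NH0 P1:NH0 P2:NH0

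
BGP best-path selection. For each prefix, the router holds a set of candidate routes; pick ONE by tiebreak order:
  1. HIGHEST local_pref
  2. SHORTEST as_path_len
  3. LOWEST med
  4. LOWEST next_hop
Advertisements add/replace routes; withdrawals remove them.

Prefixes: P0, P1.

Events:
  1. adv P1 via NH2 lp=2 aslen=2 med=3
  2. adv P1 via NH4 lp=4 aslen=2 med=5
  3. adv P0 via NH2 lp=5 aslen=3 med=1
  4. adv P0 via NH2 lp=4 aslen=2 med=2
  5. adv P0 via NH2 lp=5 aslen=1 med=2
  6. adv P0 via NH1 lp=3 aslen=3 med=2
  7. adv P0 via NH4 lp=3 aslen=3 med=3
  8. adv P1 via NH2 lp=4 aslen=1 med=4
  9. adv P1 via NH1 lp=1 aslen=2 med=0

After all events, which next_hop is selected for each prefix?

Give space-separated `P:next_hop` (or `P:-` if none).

Op 1: best P0=- P1=NH2
Op 2: best P0=- P1=NH4
Op 3: best P0=NH2 P1=NH4
Op 4: best P0=NH2 P1=NH4
Op 5: best P0=NH2 P1=NH4
Op 6: best P0=NH2 P1=NH4
Op 7: best P0=NH2 P1=NH4
Op 8: best P0=NH2 P1=NH2
Op 9: best P0=NH2 P1=NH2

Answer: P0:NH2 P1:NH2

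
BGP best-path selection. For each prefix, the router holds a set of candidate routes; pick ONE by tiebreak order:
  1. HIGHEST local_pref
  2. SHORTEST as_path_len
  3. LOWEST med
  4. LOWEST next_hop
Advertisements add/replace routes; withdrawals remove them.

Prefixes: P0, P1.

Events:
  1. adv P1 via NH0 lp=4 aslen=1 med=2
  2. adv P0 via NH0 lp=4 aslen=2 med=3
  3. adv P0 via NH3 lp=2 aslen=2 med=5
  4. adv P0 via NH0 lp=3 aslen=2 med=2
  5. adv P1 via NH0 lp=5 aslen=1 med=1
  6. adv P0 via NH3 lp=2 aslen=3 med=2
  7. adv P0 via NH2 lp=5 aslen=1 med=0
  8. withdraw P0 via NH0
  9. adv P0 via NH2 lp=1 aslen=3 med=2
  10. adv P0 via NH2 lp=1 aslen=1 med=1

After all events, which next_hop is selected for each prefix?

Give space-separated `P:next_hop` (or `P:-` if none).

Op 1: best P0=- P1=NH0
Op 2: best P0=NH0 P1=NH0
Op 3: best P0=NH0 P1=NH0
Op 4: best P0=NH0 P1=NH0
Op 5: best P0=NH0 P1=NH0
Op 6: best P0=NH0 P1=NH0
Op 7: best P0=NH2 P1=NH0
Op 8: best P0=NH2 P1=NH0
Op 9: best P0=NH3 P1=NH0
Op 10: best P0=NH3 P1=NH0

Answer: P0:NH3 P1:NH0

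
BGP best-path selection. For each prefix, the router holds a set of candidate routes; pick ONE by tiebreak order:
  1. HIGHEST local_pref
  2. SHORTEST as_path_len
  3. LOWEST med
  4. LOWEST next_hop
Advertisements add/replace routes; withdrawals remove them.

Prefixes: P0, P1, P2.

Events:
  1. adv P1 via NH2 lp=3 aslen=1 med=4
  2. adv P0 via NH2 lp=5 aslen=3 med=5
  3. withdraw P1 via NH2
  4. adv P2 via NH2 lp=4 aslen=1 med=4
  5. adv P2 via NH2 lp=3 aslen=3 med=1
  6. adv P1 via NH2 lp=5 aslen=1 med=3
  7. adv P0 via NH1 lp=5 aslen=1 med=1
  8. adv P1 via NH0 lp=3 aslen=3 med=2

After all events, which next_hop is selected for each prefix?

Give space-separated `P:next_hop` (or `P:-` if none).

Op 1: best P0=- P1=NH2 P2=-
Op 2: best P0=NH2 P1=NH2 P2=-
Op 3: best P0=NH2 P1=- P2=-
Op 4: best P0=NH2 P1=- P2=NH2
Op 5: best P0=NH2 P1=- P2=NH2
Op 6: best P0=NH2 P1=NH2 P2=NH2
Op 7: best P0=NH1 P1=NH2 P2=NH2
Op 8: best P0=NH1 P1=NH2 P2=NH2

Answer: P0:NH1 P1:NH2 P2:NH2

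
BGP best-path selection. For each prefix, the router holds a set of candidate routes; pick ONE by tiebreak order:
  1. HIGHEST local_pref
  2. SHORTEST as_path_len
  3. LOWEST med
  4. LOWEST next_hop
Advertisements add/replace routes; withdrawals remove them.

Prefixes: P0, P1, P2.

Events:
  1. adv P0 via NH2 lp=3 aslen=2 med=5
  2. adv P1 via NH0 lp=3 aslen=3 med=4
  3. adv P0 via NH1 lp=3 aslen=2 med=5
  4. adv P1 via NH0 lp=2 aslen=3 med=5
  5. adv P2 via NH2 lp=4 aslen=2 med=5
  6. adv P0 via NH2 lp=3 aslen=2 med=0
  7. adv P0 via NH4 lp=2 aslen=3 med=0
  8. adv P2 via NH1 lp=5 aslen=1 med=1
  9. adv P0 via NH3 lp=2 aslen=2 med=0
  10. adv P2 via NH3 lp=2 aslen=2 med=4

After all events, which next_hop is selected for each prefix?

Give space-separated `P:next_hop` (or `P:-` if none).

Op 1: best P0=NH2 P1=- P2=-
Op 2: best P0=NH2 P1=NH0 P2=-
Op 3: best P0=NH1 P1=NH0 P2=-
Op 4: best P0=NH1 P1=NH0 P2=-
Op 5: best P0=NH1 P1=NH0 P2=NH2
Op 6: best P0=NH2 P1=NH0 P2=NH2
Op 7: best P0=NH2 P1=NH0 P2=NH2
Op 8: best P0=NH2 P1=NH0 P2=NH1
Op 9: best P0=NH2 P1=NH0 P2=NH1
Op 10: best P0=NH2 P1=NH0 P2=NH1

Answer: P0:NH2 P1:NH0 P2:NH1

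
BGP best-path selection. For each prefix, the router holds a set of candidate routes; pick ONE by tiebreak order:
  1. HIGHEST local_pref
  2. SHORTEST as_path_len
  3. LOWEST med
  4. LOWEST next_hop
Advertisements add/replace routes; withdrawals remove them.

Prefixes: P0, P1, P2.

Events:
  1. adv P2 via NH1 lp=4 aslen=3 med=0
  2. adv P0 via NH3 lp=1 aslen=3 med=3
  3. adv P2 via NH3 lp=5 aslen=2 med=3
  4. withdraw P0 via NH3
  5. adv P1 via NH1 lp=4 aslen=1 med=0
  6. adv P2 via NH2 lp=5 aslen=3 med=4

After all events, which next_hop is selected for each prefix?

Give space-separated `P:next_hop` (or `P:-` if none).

Answer: P0:- P1:NH1 P2:NH3

Derivation:
Op 1: best P0=- P1=- P2=NH1
Op 2: best P0=NH3 P1=- P2=NH1
Op 3: best P0=NH3 P1=- P2=NH3
Op 4: best P0=- P1=- P2=NH3
Op 5: best P0=- P1=NH1 P2=NH3
Op 6: best P0=- P1=NH1 P2=NH3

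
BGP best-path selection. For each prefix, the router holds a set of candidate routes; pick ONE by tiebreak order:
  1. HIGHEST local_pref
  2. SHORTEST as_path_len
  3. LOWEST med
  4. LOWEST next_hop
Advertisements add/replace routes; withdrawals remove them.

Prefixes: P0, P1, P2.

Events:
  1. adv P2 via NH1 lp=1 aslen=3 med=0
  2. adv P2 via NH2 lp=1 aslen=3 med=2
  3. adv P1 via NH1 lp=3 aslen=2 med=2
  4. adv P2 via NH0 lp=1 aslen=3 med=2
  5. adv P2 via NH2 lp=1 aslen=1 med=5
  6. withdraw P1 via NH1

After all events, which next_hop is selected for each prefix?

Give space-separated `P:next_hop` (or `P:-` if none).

Op 1: best P0=- P1=- P2=NH1
Op 2: best P0=- P1=- P2=NH1
Op 3: best P0=- P1=NH1 P2=NH1
Op 4: best P0=- P1=NH1 P2=NH1
Op 5: best P0=- P1=NH1 P2=NH2
Op 6: best P0=- P1=- P2=NH2

Answer: P0:- P1:- P2:NH2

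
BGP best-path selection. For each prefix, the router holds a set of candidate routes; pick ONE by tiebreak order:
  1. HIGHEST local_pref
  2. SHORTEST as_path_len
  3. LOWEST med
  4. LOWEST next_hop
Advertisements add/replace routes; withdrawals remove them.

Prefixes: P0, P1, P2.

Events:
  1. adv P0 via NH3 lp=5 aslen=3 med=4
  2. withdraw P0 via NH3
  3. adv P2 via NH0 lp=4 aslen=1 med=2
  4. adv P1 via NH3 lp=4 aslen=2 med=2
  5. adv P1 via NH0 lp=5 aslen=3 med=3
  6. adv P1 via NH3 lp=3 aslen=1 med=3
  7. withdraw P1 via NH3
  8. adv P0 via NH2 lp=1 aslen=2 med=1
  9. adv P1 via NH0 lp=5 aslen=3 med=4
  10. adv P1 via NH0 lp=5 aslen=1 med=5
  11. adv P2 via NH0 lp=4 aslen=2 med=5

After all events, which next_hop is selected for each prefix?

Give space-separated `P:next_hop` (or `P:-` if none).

Answer: P0:NH2 P1:NH0 P2:NH0

Derivation:
Op 1: best P0=NH3 P1=- P2=-
Op 2: best P0=- P1=- P2=-
Op 3: best P0=- P1=- P2=NH0
Op 4: best P0=- P1=NH3 P2=NH0
Op 5: best P0=- P1=NH0 P2=NH0
Op 6: best P0=- P1=NH0 P2=NH0
Op 7: best P0=- P1=NH0 P2=NH0
Op 8: best P0=NH2 P1=NH0 P2=NH0
Op 9: best P0=NH2 P1=NH0 P2=NH0
Op 10: best P0=NH2 P1=NH0 P2=NH0
Op 11: best P0=NH2 P1=NH0 P2=NH0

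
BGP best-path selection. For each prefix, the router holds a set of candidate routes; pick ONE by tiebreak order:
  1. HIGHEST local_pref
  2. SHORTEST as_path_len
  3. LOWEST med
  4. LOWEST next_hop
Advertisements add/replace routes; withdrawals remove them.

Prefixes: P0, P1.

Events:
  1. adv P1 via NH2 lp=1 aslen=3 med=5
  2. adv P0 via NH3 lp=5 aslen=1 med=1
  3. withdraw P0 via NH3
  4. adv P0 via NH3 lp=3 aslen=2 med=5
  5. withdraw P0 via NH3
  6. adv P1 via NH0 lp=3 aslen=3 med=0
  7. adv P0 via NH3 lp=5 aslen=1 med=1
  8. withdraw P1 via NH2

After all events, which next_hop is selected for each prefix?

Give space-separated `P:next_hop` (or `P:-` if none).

Answer: P0:NH3 P1:NH0

Derivation:
Op 1: best P0=- P1=NH2
Op 2: best P0=NH3 P1=NH2
Op 3: best P0=- P1=NH2
Op 4: best P0=NH3 P1=NH2
Op 5: best P0=- P1=NH2
Op 6: best P0=- P1=NH0
Op 7: best P0=NH3 P1=NH0
Op 8: best P0=NH3 P1=NH0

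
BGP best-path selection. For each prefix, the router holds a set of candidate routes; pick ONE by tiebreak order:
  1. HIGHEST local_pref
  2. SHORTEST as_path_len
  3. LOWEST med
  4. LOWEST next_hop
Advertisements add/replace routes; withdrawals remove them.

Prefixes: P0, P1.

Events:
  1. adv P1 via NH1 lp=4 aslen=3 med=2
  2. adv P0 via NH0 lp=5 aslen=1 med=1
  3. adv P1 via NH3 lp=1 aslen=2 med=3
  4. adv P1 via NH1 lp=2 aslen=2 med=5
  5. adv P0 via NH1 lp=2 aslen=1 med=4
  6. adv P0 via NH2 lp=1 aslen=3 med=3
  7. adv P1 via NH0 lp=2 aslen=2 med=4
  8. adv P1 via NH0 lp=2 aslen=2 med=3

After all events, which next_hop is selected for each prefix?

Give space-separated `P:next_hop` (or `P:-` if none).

Answer: P0:NH0 P1:NH0

Derivation:
Op 1: best P0=- P1=NH1
Op 2: best P0=NH0 P1=NH1
Op 3: best P0=NH0 P1=NH1
Op 4: best P0=NH0 P1=NH1
Op 5: best P0=NH0 P1=NH1
Op 6: best P0=NH0 P1=NH1
Op 7: best P0=NH0 P1=NH0
Op 8: best P0=NH0 P1=NH0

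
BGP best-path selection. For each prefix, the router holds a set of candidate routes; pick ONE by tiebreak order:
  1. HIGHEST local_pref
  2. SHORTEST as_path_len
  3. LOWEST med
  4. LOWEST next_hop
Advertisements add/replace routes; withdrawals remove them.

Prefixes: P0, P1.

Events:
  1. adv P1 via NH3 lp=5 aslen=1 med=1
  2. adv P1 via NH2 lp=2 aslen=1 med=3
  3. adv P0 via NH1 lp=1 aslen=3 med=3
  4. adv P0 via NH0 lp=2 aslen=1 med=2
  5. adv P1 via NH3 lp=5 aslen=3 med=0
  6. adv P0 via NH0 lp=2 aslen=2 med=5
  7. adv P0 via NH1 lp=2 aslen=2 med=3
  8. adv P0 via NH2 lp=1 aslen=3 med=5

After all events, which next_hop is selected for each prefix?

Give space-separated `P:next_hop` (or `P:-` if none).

Op 1: best P0=- P1=NH3
Op 2: best P0=- P1=NH3
Op 3: best P0=NH1 P1=NH3
Op 4: best P0=NH0 P1=NH3
Op 5: best P0=NH0 P1=NH3
Op 6: best P0=NH0 P1=NH3
Op 7: best P0=NH1 P1=NH3
Op 8: best P0=NH1 P1=NH3

Answer: P0:NH1 P1:NH3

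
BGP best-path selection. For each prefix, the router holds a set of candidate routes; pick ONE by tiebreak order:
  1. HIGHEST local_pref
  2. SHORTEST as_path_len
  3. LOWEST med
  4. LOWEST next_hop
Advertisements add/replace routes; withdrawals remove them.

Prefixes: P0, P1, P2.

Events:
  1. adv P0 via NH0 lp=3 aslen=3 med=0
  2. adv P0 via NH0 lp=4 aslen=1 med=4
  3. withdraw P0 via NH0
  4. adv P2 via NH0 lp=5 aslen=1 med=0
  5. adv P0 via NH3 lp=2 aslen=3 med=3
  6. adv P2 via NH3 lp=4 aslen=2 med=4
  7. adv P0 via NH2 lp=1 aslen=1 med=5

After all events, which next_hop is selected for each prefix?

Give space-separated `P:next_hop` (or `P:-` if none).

Answer: P0:NH3 P1:- P2:NH0

Derivation:
Op 1: best P0=NH0 P1=- P2=-
Op 2: best P0=NH0 P1=- P2=-
Op 3: best P0=- P1=- P2=-
Op 4: best P0=- P1=- P2=NH0
Op 5: best P0=NH3 P1=- P2=NH0
Op 6: best P0=NH3 P1=- P2=NH0
Op 7: best P0=NH3 P1=- P2=NH0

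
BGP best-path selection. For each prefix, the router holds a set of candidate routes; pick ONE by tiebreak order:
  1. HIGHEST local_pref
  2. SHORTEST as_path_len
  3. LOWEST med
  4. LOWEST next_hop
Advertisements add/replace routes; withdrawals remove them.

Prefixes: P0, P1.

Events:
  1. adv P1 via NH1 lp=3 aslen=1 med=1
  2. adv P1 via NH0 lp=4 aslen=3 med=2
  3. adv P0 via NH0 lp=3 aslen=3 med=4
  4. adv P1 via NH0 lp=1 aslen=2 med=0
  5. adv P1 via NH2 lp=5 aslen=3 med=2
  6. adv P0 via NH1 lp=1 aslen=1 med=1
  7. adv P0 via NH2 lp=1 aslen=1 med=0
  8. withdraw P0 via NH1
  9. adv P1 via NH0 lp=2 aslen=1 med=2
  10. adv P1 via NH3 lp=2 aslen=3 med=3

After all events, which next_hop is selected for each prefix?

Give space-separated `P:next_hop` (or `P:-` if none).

Op 1: best P0=- P1=NH1
Op 2: best P0=- P1=NH0
Op 3: best P0=NH0 P1=NH0
Op 4: best P0=NH0 P1=NH1
Op 5: best P0=NH0 P1=NH2
Op 6: best P0=NH0 P1=NH2
Op 7: best P0=NH0 P1=NH2
Op 8: best P0=NH0 P1=NH2
Op 9: best P0=NH0 P1=NH2
Op 10: best P0=NH0 P1=NH2

Answer: P0:NH0 P1:NH2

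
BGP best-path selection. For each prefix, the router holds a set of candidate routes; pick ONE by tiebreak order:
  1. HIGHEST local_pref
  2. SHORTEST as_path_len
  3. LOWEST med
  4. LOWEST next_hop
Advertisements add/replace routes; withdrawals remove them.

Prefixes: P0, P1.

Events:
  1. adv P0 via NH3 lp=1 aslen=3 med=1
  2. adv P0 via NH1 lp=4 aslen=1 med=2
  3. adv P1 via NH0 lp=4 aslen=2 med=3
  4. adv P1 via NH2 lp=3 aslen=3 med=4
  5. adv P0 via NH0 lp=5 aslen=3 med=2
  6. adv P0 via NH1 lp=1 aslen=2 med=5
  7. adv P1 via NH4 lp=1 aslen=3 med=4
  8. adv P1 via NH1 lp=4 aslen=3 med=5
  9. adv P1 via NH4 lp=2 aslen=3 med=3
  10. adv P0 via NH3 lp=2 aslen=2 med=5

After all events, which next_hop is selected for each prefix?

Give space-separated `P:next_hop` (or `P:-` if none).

Answer: P0:NH0 P1:NH0

Derivation:
Op 1: best P0=NH3 P1=-
Op 2: best P0=NH1 P1=-
Op 3: best P0=NH1 P1=NH0
Op 4: best P0=NH1 P1=NH0
Op 5: best P0=NH0 P1=NH0
Op 6: best P0=NH0 P1=NH0
Op 7: best P0=NH0 P1=NH0
Op 8: best P0=NH0 P1=NH0
Op 9: best P0=NH0 P1=NH0
Op 10: best P0=NH0 P1=NH0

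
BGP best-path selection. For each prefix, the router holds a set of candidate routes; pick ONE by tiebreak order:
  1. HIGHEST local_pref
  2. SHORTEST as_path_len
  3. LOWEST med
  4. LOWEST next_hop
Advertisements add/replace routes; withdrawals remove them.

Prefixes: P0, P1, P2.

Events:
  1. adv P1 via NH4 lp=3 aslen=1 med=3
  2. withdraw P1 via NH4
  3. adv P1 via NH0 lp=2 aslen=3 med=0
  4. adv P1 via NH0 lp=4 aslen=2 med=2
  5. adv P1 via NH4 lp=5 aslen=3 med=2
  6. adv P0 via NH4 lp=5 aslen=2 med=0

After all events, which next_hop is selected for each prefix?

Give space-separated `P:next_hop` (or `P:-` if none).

Op 1: best P0=- P1=NH4 P2=-
Op 2: best P0=- P1=- P2=-
Op 3: best P0=- P1=NH0 P2=-
Op 4: best P0=- P1=NH0 P2=-
Op 5: best P0=- P1=NH4 P2=-
Op 6: best P0=NH4 P1=NH4 P2=-

Answer: P0:NH4 P1:NH4 P2:-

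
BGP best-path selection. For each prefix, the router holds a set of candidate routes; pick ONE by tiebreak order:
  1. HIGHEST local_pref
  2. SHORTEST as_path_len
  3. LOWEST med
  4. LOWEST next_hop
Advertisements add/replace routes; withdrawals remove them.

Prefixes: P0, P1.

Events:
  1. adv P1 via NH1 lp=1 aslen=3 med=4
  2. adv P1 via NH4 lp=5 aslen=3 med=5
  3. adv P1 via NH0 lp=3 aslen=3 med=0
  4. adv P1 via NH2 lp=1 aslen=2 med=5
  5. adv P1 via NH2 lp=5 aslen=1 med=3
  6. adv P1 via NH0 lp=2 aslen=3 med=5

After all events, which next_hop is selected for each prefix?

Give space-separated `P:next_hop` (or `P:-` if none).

Op 1: best P0=- P1=NH1
Op 2: best P0=- P1=NH4
Op 3: best P0=- P1=NH4
Op 4: best P0=- P1=NH4
Op 5: best P0=- P1=NH2
Op 6: best P0=- P1=NH2

Answer: P0:- P1:NH2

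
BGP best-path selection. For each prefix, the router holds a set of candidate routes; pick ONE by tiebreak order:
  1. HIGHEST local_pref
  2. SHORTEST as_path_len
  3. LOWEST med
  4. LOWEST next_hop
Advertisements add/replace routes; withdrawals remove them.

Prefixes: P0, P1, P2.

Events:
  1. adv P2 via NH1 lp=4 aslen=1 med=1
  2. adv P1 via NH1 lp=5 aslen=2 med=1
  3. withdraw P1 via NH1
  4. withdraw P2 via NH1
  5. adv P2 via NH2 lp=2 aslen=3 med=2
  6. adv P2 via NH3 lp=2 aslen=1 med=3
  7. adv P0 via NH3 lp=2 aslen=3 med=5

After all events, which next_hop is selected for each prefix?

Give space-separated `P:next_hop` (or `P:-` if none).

Op 1: best P0=- P1=- P2=NH1
Op 2: best P0=- P1=NH1 P2=NH1
Op 3: best P0=- P1=- P2=NH1
Op 4: best P0=- P1=- P2=-
Op 5: best P0=- P1=- P2=NH2
Op 6: best P0=- P1=- P2=NH3
Op 7: best P0=NH3 P1=- P2=NH3

Answer: P0:NH3 P1:- P2:NH3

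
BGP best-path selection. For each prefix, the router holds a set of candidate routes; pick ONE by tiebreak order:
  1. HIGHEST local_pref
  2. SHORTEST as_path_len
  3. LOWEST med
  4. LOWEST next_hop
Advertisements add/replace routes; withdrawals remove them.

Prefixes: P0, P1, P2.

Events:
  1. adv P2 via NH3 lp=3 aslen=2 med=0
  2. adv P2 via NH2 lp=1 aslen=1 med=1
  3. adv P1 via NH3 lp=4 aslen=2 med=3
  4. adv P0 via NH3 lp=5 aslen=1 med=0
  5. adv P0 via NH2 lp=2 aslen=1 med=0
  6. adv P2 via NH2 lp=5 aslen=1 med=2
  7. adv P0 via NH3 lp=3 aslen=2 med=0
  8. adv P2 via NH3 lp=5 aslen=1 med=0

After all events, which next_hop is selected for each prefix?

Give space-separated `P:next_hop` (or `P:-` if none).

Op 1: best P0=- P1=- P2=NH3
Op 2: best P0=- P1=- P2=NH3
Op 3: best P0=- P1=NH3 P2=NH3
Op 4: best P0=NH3 P1=NH3 P2=NH3
Op 5: best P0=NH3 P1=NH3 P2=NH3
Op 6: best P0=NH3 P1=NH3 P2=NH2
Op 7: best P0=NH3 P1=NH3 P2=NH2
Op 8: best P0=NH3 P1=NH3 P2=NH3

Answer: P0:NH3 P1:NH3 P2:NH3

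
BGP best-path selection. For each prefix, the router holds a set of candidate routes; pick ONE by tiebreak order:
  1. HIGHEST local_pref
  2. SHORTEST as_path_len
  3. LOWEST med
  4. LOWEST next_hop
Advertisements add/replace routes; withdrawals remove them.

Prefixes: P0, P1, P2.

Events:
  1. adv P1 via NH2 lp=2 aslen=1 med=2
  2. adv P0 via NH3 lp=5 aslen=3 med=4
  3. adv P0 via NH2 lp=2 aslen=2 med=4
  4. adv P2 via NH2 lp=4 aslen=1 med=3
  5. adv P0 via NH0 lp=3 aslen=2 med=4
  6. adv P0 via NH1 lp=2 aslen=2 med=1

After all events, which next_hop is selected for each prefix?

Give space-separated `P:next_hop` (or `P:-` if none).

Answer: P0:NH3 P1:NH2 P2:NH2

Derivation:
Op 1: best P0=- P1=NH2 P2=-
Op 2: best P0=NH3 P1=NH2 P2=-
Op 3: best P0=NH3 P1=NH2 P2=-
Op 4: best P0=NH3 P1=NH2 P2=NH2
Op 5: best P0=NH3 P1=NH2 P2=NH2
Op 6: best P0=NH3 P1=NH2 P2=NH2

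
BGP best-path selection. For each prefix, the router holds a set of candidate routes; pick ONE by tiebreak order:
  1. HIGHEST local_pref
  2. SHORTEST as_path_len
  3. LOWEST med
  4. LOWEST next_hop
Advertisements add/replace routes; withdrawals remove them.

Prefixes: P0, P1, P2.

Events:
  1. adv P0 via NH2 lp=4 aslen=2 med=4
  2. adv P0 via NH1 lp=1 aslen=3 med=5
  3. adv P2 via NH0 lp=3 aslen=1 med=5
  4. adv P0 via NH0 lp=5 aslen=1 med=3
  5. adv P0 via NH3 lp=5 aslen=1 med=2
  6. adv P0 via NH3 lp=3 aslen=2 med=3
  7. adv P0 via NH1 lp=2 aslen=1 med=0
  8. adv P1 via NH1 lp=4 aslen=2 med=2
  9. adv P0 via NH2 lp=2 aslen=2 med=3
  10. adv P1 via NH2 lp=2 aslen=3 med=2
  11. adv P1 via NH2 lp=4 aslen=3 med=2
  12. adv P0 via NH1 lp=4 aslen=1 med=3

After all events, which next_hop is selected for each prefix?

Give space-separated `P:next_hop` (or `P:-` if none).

Op 1: best P0=NH2 P1=- P2=-
Op 2: best P0=NH2 P1=- P2=-
Op 3: best P0=NH2 P1=- P2=NH0
Op 4: best P0=NH0 P1=- P2=NH0
Op 5: best P0=NH3 P1=- P2=NH0
Op 6: best P0=NH0 P1=- P2=NH0
Op 7: best P0=NH0 P1=- P2=NH0
Op 8: best P0=NH0 P1=NH1 P2=NH0
Op 9: best P0=NH0 P1=NH1 P2=NH0
Op 10: best P0=NH0 P1=NH1 P2=NH0
Op 11: best P0=NH0 P1=NH1 P2=NH0
Op 12: best P0=NH0 P1=NH1 P2=NH0

Answer: P0:NH0 P1:NH1 P2:NH0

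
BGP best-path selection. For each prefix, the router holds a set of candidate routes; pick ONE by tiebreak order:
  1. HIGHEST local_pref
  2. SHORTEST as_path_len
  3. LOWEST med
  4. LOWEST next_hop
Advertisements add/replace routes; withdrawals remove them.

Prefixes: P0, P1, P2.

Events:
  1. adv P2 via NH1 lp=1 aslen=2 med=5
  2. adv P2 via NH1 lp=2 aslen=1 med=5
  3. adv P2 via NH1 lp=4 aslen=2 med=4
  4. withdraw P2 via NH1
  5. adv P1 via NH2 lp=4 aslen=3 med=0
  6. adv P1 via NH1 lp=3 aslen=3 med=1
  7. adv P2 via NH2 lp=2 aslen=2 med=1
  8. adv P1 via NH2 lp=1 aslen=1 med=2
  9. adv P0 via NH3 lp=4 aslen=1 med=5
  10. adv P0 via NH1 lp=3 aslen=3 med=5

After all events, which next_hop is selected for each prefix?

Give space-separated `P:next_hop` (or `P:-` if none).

Answer: P0:NH3 P1:NH1 P2:NH2

Derivation:
Op 1: best P0=- P1=- P2=NH1
Op 2: best P0=- P1=- P2=NH1
Op 3: best P0=- P1=- P2=NH1
Op 4: best P0=- P1=- P2=-
Op 5: best P0=- P1=NH2 P2=-
Op 6: best P0=- P1=NH2 P2=-
Op 7: best P0=- P1=NH2 P2=NH2
Op 8: best P0=- P1=NH1 P2=NH2
Op 9: best P0=NH3 P1=NH1 P2=NH2
Op 10: best P0=NH3 P1=NH1 P2=NH2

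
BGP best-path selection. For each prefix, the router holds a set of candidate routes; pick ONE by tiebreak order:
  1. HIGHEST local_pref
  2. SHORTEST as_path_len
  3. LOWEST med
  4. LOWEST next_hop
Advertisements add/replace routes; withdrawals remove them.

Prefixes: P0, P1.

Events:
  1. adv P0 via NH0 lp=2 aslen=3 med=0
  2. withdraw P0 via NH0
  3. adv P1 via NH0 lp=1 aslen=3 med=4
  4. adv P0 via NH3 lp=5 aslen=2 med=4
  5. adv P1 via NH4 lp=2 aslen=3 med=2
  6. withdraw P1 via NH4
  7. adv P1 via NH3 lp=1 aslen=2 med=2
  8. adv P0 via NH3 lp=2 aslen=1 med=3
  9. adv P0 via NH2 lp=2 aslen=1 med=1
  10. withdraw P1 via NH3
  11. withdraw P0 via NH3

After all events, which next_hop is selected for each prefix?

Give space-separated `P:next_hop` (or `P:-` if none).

Answer: P0:NH2 P1:NH0

Derivation:
Op 1: best P0=NH0 P1=-
Op 2: best P0=- P1=-
Op 3: best P0=- P1=NH0
Op 4: best P0=NH3 P1=NH0
Op 5: best P0=NH3 P1=NH4
Op 6: best P0=NH3 P1=NH0
Op 7: best P0=NH3 P1=NH3
Op 8: best P0=NH3 P1=NH3
Op 9: best P0=NH2 P1=NH3
Op 10: best P0=NH2 P1=NH0
Op 11: best P0=NH2 P1=NH0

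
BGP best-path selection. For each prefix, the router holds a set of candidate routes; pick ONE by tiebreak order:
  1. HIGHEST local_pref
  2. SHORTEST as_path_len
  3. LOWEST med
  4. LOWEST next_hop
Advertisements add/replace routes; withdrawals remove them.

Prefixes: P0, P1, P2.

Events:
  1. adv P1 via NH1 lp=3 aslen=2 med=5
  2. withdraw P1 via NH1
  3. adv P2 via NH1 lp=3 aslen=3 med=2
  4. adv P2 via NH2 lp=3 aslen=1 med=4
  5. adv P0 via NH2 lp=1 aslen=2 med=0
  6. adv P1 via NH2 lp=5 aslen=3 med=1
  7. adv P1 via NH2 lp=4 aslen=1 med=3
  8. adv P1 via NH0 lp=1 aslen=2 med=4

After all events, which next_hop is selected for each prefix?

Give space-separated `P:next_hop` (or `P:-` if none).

Op 1: best P0=- P1=NH1 P2=-
Op 2: best P0=- P1=- P2=-
Op 3: best P0=- P1=- P2=NH1
Op 4: best P0=- P1=- P2=NH2
Op 5: best P0=NH2 P1=- P2=NH2
Op 6: best P0=NH2 P1=NH2 P2=NH2
Op 7: best P0=NH2 P1=NH2 P2=NH2
Op 8: best P0=NH2 P1=NH2 P2=NH2

Answer: P0:NH2 P1:NH2 P2:NH2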